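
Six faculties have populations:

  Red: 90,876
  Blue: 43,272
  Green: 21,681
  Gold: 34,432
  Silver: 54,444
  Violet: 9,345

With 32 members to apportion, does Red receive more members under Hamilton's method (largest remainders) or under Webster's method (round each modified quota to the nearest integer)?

Webster

Hamilton: Red 11, Blue 6, Green 3, Gold 4, Silver 7, Violet 1.
Webster: Red 12, Blue 5, Green 3, Gold 4, Silver 7, Violet 1.
Red gets 11 under Hamilton and 12 under Webster.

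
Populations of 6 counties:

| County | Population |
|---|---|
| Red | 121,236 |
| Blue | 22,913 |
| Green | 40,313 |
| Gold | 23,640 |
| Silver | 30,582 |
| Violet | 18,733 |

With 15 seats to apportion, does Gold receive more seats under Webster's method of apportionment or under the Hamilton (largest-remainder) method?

Webster: Red 8, Blue 1, Green 2, Gold 1, Silver 2, Violet 1.
Hamilton: Red 7, Blue 1, Green 2, Gold 2, Silver 2, Violet 1.
Gold gets 1 under Webster and 2 under Hamilton.

Hamilton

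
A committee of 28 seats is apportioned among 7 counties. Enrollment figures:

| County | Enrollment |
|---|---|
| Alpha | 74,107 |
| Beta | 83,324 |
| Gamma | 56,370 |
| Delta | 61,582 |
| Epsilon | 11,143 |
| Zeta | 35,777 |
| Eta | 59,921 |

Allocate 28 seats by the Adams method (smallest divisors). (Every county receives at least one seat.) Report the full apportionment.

Standard divisor 382224/28 ≈ 13650.857; standard quotas: Alpha 5.429, Beta 6.104, Gamma 4.129, Delta 4.511, Epsilon 0.816, Zeta 2.621, Eta 4.390.
Rounding up gives 6, 7, 5, 5, 1, 3, 5 = 32 seats, so the divisor must be adjusted.
With modified divisor 15200: modified quotas Alpha 4.875, Beta 5.482, Gamma 3.709, Delta 4.051, Epsilon 0.733, Zeta 2.354, Eta 3.942.
Rounding up: Alpha 5, Beta 6, Gamma 4, Delta 5, Epsilon 1, Zeta 3, Eta 4 (total 28).

Alpha 5, Beta 6, Gamma 4, Delta 5, Epsilon 1, Zeta 3, Eta 4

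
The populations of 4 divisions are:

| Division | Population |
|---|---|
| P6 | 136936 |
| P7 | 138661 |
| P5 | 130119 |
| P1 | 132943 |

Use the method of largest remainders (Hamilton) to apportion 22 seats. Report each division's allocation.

P6: 6; P7: 6; P5: 5; P1: 5

Standard divisor: 538659 ÷ 22 ≈ 24484.5.
Standard quotas: P6 5.5928, P7 5.6632, P5 5.3143, P1 5.4297.
Lower quotas: P6 5, P7 5, P5 5, P1 5 (sum 20, leaving 2 seats).
Remainders in descending order: P7 0.6632, P6 0.5928, P1 0.4297, P5 0.3143.
Largest remainders: P7, P6 receive the extra seats.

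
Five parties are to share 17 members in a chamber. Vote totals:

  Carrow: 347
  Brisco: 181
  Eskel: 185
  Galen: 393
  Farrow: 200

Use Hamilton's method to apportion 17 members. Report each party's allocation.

Carrow 5, Brisco 2, Eskel 2, Galen 5, Farrow 3

Standard divisor: 1306 ÷ 17 ≈ 76.824.
Standard quotas: Carrow 4.517, Brisco 2.356, Eskel 2.408, Galen 5.116, Farrow 2.603.
Lower quotas: Carrow 4, Brisco 2, Eskel 2, Galen 5, Farrow 2 (sum 15, leaving 2 seats).
Remainders in descending order: Farrow 0.603, Carrow 0.517, Eskel 0.408, Brisco 0.356, Galen 0.116.
Largest remainders: Farrow, Carrow receive the extra seats.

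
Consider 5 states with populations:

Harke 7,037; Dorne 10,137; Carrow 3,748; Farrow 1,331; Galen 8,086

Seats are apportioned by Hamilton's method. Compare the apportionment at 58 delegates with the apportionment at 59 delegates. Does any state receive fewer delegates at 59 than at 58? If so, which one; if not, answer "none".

At 58 seats: Harke 13, Dorne 19, Carrow 7, Farrow 3, Galen 16.
At 59 seats: Harke 14, Dorne 20, Carrow 7, Farrow 2, Galen 16.
Farrow drops from 3 to 2.

Farrow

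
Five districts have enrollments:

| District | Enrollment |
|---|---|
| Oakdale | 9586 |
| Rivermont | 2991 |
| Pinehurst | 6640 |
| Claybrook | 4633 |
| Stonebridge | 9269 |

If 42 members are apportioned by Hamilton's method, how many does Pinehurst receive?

8

Total 33119; standard divisor 33119/42 ≈ 788.548.
Standard quotas: Oakdale 12.1565, Rivermont 3.7930, Pinehurst 8.4205, Claybrook 5.8754, Stonebridge 11.7545.
Lower quotas: Oakdale 12, Rivermont 3, Pinehurst 8, Claybrook 5, Stonebridge 11 (sum 39, leaving 3 seats).
Remainders in descending order: Claybrook 0.8754, Rivermont 0.7930, Stonebridge 0.7545, Pinehurst 0.4205, Oakdale 0.1565.
Largest remainders: Claybrook, Rivermont, Stonebridge receive the extra seats.
Pinehurst receives 8.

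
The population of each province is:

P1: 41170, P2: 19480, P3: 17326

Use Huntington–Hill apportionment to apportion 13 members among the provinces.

P1=7, P2=3, P3=3

With divisor 5988: modified quotas P1 6.875, P2 3.253, P3 2.893.
Geometric-mean thresholds: P1 √(6·7)=6.481, P2 √(3·4)=3.464, P3 √(2·3)=2.449.
Each quota rounded against its threshold gives P1 7, P2 3, P3 3 (total 13).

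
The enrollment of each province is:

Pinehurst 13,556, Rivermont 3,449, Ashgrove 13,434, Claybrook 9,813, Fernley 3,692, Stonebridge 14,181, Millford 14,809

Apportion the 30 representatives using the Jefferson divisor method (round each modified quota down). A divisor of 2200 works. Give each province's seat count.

Pinehurst: 6; Rivermont: 1; Ashgrove: 6; Claybrook: 4; Fernley: 1; Stonebridge: 6; Millford: 6

With modified divisor 2200: modified quotas Pinehurst 6.162, Rivermont 1.568, Ashgrove 6.106, Claybrook 4.460, Fernley 1.678, Stonebridge 6.446, Millford 6.731.
Rounding down: Pinehurst 6, Rivermont 1, Ashgrove 6, Claybrook 4, Fernley 1, Stonebridge 6, Millford 6 (total 30).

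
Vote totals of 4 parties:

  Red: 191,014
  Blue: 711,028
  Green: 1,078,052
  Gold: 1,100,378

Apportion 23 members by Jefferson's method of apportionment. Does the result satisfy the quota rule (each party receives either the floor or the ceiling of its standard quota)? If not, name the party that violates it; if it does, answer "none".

Standard quotas: Red 1.426, Blue 5.309, Green 8.049, Gold 8.216.
Jefferson allocation: Red 1, Blue 5, Green 8, Gold 9.
Every allocation lies between the lower and upper quota.

none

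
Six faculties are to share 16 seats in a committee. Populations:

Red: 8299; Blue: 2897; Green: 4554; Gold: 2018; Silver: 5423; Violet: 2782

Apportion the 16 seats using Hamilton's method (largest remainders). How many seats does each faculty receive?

The standard divisor is 25973/16 ≈ 1623.312.
Standard quotas: Red 5.1124, Blue 1.7846, Green 2.8054, Gold 1.2431, Silver 3.3407, Violet 1.7138.
Lower quotas: Red 5, Blue 1, Green 2, Gold 1, Silver 3, Violet 1 (sum 13, leaving 3 seats).
Remainders in descending order: Green 0.8054, Blue 0.7846, Violet 0.7138, Silver 0.3407, Gold 0.2431, Red 0.1124.
The surplus seats go to Green, Blue, Violet.

Red=5, Blue=2, Green=3, Gold=1, Silver=3, Violet=2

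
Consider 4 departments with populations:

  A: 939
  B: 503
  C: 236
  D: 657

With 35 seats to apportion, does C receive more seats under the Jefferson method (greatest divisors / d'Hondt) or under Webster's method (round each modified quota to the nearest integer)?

Jefferson: A 14, B 8, C 3, D 10.
Webster: A 14, B 7, C 4, D 10.
C gets 3 under Jefferson and 4 under Webster.

Webster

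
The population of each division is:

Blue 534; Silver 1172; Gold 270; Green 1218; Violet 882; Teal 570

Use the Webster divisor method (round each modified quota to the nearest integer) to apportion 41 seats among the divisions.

Standard divisor 4646/41 ≈ 113.317; standard quotas: Blue 4.712, Silver 10.343, Gold 2.383, Green 10.749, Violet 7.783, Teal 5.030.
Rounding to the nearest integer gives Blue 5, Silver 10, Gold 2, Green 11, Violet 8, Teal 5 — total 41, matching the house size, so no adjustment is needed.

Blue: 5, Silver: 10, Gold: 2, Green: 11, Violet: 8, Teal: 5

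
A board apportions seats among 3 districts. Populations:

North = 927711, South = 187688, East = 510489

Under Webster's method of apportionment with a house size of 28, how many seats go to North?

16

Standard divisor 1625888/28 ≈ 58067.429; standard quotas: North 15.976, South 3.232, East 8.791.
Rounding to the nearest integer gives North 16, South 3, East 9 — total 28, matching the house size, so no adjustment is needed.
North receives 16.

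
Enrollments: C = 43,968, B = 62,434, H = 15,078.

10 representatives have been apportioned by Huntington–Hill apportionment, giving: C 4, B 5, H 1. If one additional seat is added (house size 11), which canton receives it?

B

Priority for the next seat is population ÷ (√(s·(s+1))).
Priorities: C 9831.544, B 11398.837, H 10661.756.
Highest priority: B.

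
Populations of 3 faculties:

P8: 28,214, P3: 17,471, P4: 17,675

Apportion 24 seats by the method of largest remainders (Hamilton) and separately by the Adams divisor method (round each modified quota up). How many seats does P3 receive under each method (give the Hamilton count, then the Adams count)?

6 and 7

Hamilton: P8 11, P3 6, P4 7.
Adams: P8 10, P3 7, P4 7.
P3 gets 6 under Hamilton and 7 under Adams.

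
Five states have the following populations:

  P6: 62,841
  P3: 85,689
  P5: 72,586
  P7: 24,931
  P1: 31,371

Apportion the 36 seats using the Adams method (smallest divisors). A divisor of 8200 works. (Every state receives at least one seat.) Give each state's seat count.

With modified divisor 8200: modified quotas P6 7.664, P3 10.450, P5 8.852, P7 3.040, P1 3.826.
Rounding up: P6 8, P3 11, P5 9, P7 4, P1 4 (total 36).

P6=8, P3=11, P5=9, P7=4, P1=4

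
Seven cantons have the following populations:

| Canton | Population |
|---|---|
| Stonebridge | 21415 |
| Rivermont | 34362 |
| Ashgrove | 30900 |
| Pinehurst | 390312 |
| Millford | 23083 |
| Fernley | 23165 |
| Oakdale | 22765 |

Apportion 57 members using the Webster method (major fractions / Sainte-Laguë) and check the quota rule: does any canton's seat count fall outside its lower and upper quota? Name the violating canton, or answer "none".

Pinehurst

Standard quotas: Stonebridge 2.236, Rivermont 3.587, Ashgrove 3.226, Pinehurst 40.747, Millford 2.410, Fernley 2.418, Oakdale 2.377.
Webster allocation: Stonebridge 2, Rivermont 4, Ashgrove 3, Pinehurst 42, Millford 2, Fernley 2, Oakdale 2.
Pinehurst has quota 40.747 (lower 40, upper 41) but receives 42 — outside the quota interval.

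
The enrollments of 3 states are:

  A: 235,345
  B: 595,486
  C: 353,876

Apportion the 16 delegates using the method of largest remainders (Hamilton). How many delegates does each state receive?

A: 3, B: 8, C: 5

Standard divisor: 1184707 ÷ 16 ≈ 74044.188.
Standard quotas: A 3.1784, B 8.0423, C 4.7793.
Lower quotas: A 3, B 8, C 4 (sum 15, leaving 1 seat).
Remainders in descending order: C 0.7793, A 0.1784, B 0.0423.
The surplus seat goes to C.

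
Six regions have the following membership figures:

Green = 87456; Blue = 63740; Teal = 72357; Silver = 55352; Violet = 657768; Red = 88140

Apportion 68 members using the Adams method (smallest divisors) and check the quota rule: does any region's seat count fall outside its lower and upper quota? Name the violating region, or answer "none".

Violet

Standard quotas: Green 5.803, Blue 4.229, Teal 4.801, Silver 3.673, Violet 43.645, Red 5.848.
Adams allocation: Green 6, Blue 5, Teal 5, Silver 4, Violet 42, Red 6.
Violet has quota 43.645 (lower 43, upper 44) but receives 42 — outside the quota interval.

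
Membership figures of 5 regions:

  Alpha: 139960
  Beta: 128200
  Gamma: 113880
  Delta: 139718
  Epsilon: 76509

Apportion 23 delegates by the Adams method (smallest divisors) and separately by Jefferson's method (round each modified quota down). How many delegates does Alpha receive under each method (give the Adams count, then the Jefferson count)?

Adams: Alpha 5, Beta 5, Gamma 5, Delta 5, Epsilon 3.
Jefferson: Alpha 6, Beta 5, Gamma 4, Delta 5, Epsilon 3.
Alpha gets 5 under Adams and 6 under Jefferson.

5 and 6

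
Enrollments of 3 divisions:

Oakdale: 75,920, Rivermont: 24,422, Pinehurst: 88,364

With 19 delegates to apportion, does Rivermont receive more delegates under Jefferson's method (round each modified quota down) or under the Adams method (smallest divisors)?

Adams

Jefferson: Oakdale 8, Rivermont 2, Pinehurst 9.
Adams: Oakdale 7, Rivermont 3, Pinehurst 9.
Rivermont gets 2 under Jefferson and 3 under Adams.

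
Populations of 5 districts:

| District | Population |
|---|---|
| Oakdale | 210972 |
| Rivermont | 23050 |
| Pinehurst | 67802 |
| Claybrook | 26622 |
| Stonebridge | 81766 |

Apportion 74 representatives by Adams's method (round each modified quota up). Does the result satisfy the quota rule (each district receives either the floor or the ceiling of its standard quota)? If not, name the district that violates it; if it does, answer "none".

Standard quotas: Oakdale 38.058, Rivermont 4.158, Pinehurst 12.231, Claybrook 4.802, Stonebridge 14.750.
Adams allocation: Oakdale 37, Rivermont 5, Pinehurst 12, Claybrook 5, Stonebridge 15.
Oakdale has quota 38.058 (lower 38, upper 39) but receives 37 — outside the quota interval.

Oakdale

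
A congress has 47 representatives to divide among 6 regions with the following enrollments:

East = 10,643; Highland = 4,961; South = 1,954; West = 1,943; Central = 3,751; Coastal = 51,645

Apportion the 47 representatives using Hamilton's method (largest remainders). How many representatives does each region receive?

East 7, Highland 3, South 1, West 1, Central 2, Coastal 33

Total 74897; standard divisor 74897/47 ≈ 1593.553.
Standard quotas: East 6.6788, Highland 3.1132, South 1.2262, West 1.2193, Central 2.3539, Coastal 32.4087.
Lower quotas: East 6, Highland 3, South 1, West 1, Central 2, Coastal 32 (sum 45, leaving 2 seats).
Remainders in descending order: East 0.6788, Coastal 0.4087, Central 0.3539, South 0.2262, West 0.2193, Highland 0.1132.
The surplus seats go to East, Coastal.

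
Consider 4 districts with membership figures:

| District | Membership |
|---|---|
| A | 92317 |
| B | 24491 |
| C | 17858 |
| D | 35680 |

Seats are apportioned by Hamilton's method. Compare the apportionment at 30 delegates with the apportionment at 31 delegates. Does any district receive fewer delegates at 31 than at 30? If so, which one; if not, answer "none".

At 30 seats: A 16, B 5, C 3, D 6.
At 31 seats: A 17, B 4, C 3, D 7.
B drops from 5 to 4.

B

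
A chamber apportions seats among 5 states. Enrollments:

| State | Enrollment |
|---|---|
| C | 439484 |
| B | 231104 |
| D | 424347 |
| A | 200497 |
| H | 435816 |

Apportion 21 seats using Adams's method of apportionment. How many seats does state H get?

Standard divisor 1731248/21 ≈ 82440.381; standard quotas: C 5.331, B 2.803, D 5.147, A 2.432, H 5.286.
Rounding up gives 6, 3, 6, 3, 6 = 24 seats, so the divisor must be adjusted.
With modified divisor 94100: modified quotas C 4.670, B 2.456, D 4.510, A 2.131, H 4.631.
Rounding up: C 5, B 3, D 5, A 3, H 5 (total 21).
H receives 5.

5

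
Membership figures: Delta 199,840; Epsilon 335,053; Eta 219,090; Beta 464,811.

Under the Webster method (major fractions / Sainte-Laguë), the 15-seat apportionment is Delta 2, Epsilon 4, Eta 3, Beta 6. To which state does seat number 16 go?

Priority for the next seat is population ÷ (current seats + 0.5).
Priorities: Delta 79936.000, Epsilon 74456.222, Eta 62597.143, Beta 71509.385.
Highest priority: Delta.

Delta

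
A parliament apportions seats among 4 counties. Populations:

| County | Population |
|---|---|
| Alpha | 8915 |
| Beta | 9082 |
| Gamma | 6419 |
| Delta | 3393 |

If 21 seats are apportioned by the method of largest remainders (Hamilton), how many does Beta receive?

7

Total 27809; standard divisor 27809/21 ≈ 1324.238.
Standard quotas: Alpha 6.7322, Beta 6.8583, Gamma 4.8473, Delta 2.5622.
Lower quotas: Alpha 6, Beta 6, Gamma 4, Delta 2 (sum 18, leaving 3 seats).
Remainders in descending order: Beta 0.8583, Gamma 0.8473, Alpha 0.7322, Delta 0.5622.
Largest remainders: Beta, Gamma, Alpha receive the extra seats.
Beta receives 7.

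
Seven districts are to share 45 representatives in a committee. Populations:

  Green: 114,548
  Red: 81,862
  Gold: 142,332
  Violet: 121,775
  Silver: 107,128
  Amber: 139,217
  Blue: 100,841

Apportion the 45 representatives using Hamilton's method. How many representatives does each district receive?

Total 807703; standard divisor 807703/45 ≈ 17948.956.
Standard quotas: Green 6.3819, Red 4.5608, Gold 7.9298, Violet 6.7845, Silver 5.9685, Amber 7.7563, Blue 5.6182.
Lower quotas: Green 6, Red 4, Gold 7, Violet 6, Silver 5, Amber 7, Blue 5 (sum 40, leaving 5 seats).
Remainders in descending order: Silver 0.9685, Gold 0.9298, Violet 0.7845, Amber 0.7563, Blue 0.6182, Red 0.5608, Green 0.3819.
Largest remainders: Silver, Gold, Violet, Amber, Blue receive the extra seats.

Green: 6; Red: 4; Gold: 8; Violet: 7; Silver: 6; Amber: 8; Blue: 6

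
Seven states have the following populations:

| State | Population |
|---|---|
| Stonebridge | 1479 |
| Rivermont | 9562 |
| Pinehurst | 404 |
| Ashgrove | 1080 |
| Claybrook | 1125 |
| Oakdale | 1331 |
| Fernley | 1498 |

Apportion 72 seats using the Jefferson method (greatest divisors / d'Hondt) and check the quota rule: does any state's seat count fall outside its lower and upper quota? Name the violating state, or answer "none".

Standard quotas: Stonebridge 6.462, Rivermont 41.778, Pinehurst 1.765, Ashgrove 4.719, Claybrook 4.915, Oakdale 5.815, Fernley 6.545.
Jefferson allocation: Stonebridge 6, Rivermont 44, Pinehurst 1, Ashgrove 4, Claybrook 5, Oakdale 6, Fernley 6.
Rivermont has quota 41.778 (lower 41, upper 42) but receives 44 — outside the quota interval.

Rivermont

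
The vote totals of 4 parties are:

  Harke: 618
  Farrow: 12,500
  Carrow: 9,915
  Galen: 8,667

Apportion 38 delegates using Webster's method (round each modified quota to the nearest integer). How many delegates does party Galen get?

10

Standard divisor 31700/38 ≈ 834.211; standard quotas: Harke 0.741, Farrow 14.984, Carrow 11.885, Galen 10.389.
Rounding to the nearest integer gives Harke 1, Farrow 15, Carrow 12, Galen 10 — total 38, matching the house size, so no adjustment is needed.
Galen receives 10.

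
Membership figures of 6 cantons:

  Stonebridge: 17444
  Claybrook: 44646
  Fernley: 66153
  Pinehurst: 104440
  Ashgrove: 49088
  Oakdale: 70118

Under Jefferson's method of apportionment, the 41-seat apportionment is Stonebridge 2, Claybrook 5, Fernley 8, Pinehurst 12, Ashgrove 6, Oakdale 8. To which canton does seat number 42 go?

Priority for the next seat is population ÷ (current seats + 1).
Priorities: Stonebridge 5814.667, Claybrook 7441.000, Fernley 7350.333, Pinehurst 8033.846, Ashgrove 7012.571, Oakdale 7790.889.
Highest priority: Pinehurst.

Pinehurst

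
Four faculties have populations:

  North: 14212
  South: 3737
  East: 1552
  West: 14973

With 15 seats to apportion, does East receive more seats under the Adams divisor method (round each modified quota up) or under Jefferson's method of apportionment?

Adams

Adams: North 6, South 2, East 1, West 6.
Jefferson: North 7, South 1, East 0, West 7.
East gets 1 under Adams and 0 under Jefferson.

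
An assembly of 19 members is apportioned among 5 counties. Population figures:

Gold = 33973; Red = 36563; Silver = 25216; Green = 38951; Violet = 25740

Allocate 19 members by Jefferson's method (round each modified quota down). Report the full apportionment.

Gold=4, Red=4, Silver=3, Green=5, Violet=3

Standard divisor 160443/19 ≈ 8444.368; standard quotas: Gold 4.023, Red 4.330, Silver 2.986, Green 4.613, Violet 3.048.
Rounding down gives 4, 4, 2, 4, 3 = 17 seats, so the divisor must be adjusted.
With modified divisor 7600: modified quotas Gold 4.470, Red 4.811, Silver 3.318, Green 5.125, Violet 3.387.
Rounding down: Gold 4, Red 4, Silver 3, Green 5, Violet 3 (total 19).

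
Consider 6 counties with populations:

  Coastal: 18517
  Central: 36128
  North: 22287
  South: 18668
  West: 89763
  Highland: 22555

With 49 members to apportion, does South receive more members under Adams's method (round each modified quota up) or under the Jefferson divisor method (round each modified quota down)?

Adams

Adams: Coastal 5, Central 9, North 5, South 5, West 20, Highland 5.
Jefferson: Coastal 4, Central 9, North 5, South 4, West 22, Highland 5.
South gets 5 under Adams and 4 under Jefferson.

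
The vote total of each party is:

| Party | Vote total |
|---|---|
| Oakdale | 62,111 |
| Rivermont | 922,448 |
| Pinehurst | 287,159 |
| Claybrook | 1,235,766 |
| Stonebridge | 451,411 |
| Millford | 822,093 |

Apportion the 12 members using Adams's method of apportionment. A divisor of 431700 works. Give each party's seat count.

Oakdale: 1, Rivermont: 3, Pinehurst: 1, Claybrook: 3, Stonebridge: 2, Millford: 2

With modified divisor 431700: modified quotas Oakdale 0.144, Rivermont 2.137, Pinehurst 0.665, Claybrook 2.863, Stonebridge 1.046, Millford 1.904.
Rounding up: Oakdale 1, Rivermont 3, Pinehurst 1, Claybrook 3, Stonebridge 2, Millford 2 (total 12).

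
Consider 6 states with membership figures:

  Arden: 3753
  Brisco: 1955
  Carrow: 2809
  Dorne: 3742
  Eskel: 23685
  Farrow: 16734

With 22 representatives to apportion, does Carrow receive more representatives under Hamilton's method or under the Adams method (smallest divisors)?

Hamilton: Arden 2, Brisco 1, Carrow 1, Dorne 1, Eskel 10, Farrow 7.
Adams: Arden 2, Brisco 1, Carrow 2, Dorne 2, Eskel 9, Farrow 6.
Carrow gets 1 under Hamilton and 2 under Adams.

Adams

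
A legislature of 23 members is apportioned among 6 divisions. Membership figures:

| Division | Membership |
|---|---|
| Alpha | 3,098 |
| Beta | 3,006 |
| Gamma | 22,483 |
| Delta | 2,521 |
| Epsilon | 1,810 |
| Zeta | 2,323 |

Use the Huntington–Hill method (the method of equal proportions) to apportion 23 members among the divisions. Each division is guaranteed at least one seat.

With divisor 1597: modified quotas Alpha 1.940, Beta 1.882, Gamma 14.078, Delta 1.579, Epsilon 1.133, Zeta 1.455.
Geometric-mean thresholds: Alpha √(1·2)=1.414, Beta √(1·2)=1.414, Gamma √(14·15)=14.491, Delta √(1·2)=1.414, Epsilon √(1·2)=1.414, Zeta √(1·2)=1.414.
Each quota rounded against its threshold gives Alpha 2, Beta 2, Gamma 14, Delta 2, Epsilon 1, Zeta 2 (total 23).

Alpha 2, Beta 2, Gamma 14, Delta 2, Epsilon 1, Zeta 2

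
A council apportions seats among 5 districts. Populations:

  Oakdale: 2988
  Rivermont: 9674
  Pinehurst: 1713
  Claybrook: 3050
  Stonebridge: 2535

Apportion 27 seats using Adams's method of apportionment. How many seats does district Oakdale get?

4

Standard divisor 19960/27 ≈ 739.259; standard quotas: Oakdale 4.042, Rivermont 13.086, Pinehurst 2.317, Claybrook 4.126, Stonebridge 3.429.
Rounding up gives 5, 14, 3, 5, 4 = 31 seats, so the divisor must be adjusted.
With modified divisor 830: modified quotas Oakdale 3.600, Rivermont 11.655, Pinehurst 2.064, Claybrook 3.675, Stonebridge 3.054.
Rounding up: Oakdale 4, Rivermont 12, Pinehurst 3, Claybrook 4, Stonebridge 4 (total 27).
Oakdale receives 4.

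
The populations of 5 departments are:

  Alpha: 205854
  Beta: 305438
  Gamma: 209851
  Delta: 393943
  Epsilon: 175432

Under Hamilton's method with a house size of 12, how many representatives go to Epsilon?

1

Total 1290518; standard divisor 1290518/12 ≈ 107543.167.
Standard quotas: Alpha 1.9142, Beta 2.8401, Gamma 1.9513, Delta 3.6631, Epsilon 1.6313.
Lower quotas: Alpha 1, Beta 2, Gamma 1, Delta 3, Epsilon 1 (sum 8, leaving 4 seats).
Remainders in descending order: Gamma 0.9513, Alpha 0.9142, Beta 0.8401, Delta 0.6631, Epsilon 0.6313.
The surplus seats go to Gamma, Alpha, Beta, Delta.
Epsilon receives 1.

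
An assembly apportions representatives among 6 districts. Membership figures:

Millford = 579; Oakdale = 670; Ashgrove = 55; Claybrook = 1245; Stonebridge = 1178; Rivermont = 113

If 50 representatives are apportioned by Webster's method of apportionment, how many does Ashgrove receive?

1

Standard divisor 3840/50 ≈ 76.8; standard quotas: Millford 7.539, Oakdale 8.724, Ashgrove 0.716, Claybrook 16.211, Stonebridge 15.339, Rivermont 1.471.
Rounding to the nearest integer gives Millford 8, Oakdale 9, Ashgrove 1, Claybrook 16, Stonebridge 15, Rivermont 1 — total 50, matching the house size, so no adjustment is needed.
Ashgrove receives 1.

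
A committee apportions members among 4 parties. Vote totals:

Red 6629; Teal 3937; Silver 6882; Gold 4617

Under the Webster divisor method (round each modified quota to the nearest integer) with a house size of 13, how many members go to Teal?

2

Standard divisor 22065/13 ≈ 1697.308; standard quotas: Red 3.906, Teal 2.320, Silver 4.055, Gold 2.720.
Rounding to the nearest integer gives Red 4, Teal 2, Silver 4, Gold 3 — total 13, matching the house size, so no adjustment is needed.
Teal receives 2.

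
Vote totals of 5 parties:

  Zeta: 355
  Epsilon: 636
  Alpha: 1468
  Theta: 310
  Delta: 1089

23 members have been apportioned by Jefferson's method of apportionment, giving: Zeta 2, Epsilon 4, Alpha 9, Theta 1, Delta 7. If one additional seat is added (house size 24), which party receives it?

Theta

Priority for the next seat is population ÷ (current seats + 1).
Priorities: Zeta 118.333, Epsilon 127.200, Alpha 146.800, Theta 155.000, Delta 136.125.
Highest priority: Theta.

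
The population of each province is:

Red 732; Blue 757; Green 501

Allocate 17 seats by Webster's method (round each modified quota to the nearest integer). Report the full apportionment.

Red=6; Blue=7; Green=4

Standard divisor 1990/17 ≈ 117.059; standard quotas: Red 6.253, Blue 6.467, Green 4.280.
Rounding to the nearest integer gives 6, 6, 4 = 16 seats, so the divisor must be adjusted.
With modified divisor 115: modified quotas Red 6.365, Blue 6.583, Green 4.357.
Rounding to the nearest integer: Red 6, Blue 7, Green 4 (total 17).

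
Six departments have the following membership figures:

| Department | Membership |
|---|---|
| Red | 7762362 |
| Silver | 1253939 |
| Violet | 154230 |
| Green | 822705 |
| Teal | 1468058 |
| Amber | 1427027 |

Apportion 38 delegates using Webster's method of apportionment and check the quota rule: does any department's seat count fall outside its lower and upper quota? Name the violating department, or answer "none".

Red

Standard quotas: Red 22.887, Silver 3.697, Violet 0.455, Green 2.426, Teal 4.328, Amber 4.207.
Webster allocation: Red 24, Silver 4, Violet 0, Green 2, Teal 4, Amber 4.
Red has quota 22.887 (lower 22, upper 23) but receives 24 — outside the quota interval.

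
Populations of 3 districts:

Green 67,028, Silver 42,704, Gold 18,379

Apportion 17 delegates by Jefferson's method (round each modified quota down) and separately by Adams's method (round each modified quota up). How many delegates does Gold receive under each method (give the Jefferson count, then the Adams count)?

2 and 3

Jefferson: Green 9, Silver 6, Gold 2.
Adams: Green 8, Silver 6, Gold 3.
Gold gets 2 under Jefferson and 3 under Adams.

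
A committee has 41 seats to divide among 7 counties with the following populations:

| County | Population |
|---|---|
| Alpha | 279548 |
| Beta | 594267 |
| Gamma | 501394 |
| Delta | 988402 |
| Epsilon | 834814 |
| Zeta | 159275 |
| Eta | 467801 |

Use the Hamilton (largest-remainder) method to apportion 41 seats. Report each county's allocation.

Alpha 3, Beta 6, Gamma 5, Delta 11, Epsilon 9, Zeta 2, Eta 5

Total 3825501; standard divisor 3825501/41 ≈ 93304.902.
Standard quotas: Alpha 2.9961, Beta 6.3691, Gamma 5.3737, Delta 10.5932, Epsilon 8.9472, Zeta 1.7070, Eta 5.0137.
Lower quotas: Alpha 2, Beta 6, Gamma 5, Delta 10, Epsilon 8, Zeta 1, Eta 5 (sum 37, leaving 4 seats).
Remainders in descending order: Alpha 0.9961, Epsilon 0.9472, Zeta 0.7070, Delta 0.5932, Gamma 0.3737, Beta 0.3691, Eta 0.0137.
Largest remainders: Alpha, Epsilon, Zeta, Delta receive the extra seats.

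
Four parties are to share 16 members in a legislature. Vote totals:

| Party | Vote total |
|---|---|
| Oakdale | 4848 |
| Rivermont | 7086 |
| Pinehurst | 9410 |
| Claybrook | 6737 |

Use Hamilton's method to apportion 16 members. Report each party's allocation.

The standard divisor is 28081/16 ≈ 1755.062.
Standard quotas: Oakdale 2.7623, Rivermont 4.0375, Pinehurst 5.3616, Claybrook 3.8386.
Lower quotas: Oakdale 2, Rivermont 4, Pinehurst 5, Claybrook 3 (sum 14, leaving 2 seats).
Remainders in descending order: Claybrook 0.8386, Oakdale 0.7623, Pinehurst 0.3616, Rivermont 0.0375.
Largest remainders: Claybrook, Oakdale receive the extra seats.

Oakdale 3; Rivermont 4; Pinehurst 5; Claybrook 4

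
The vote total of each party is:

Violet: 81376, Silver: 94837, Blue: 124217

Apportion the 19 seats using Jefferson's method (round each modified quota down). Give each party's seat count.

Violet 5, Silver 6, Blue 8

Standard divisor 300430/19 ≈ 15812.105; standard quotas: Violet 5.146, Silver 5.998, Blue 7.856.
Rounding down gives 5, 5, 7 = 17 seats, so the divisor must be adjusted.
With modified divisor 14700: modified quotas Violet 5.536, Silver 6.451, Blue 8.450.
Rounding down: Violet 5, Silver 6, Blue 8 (total 19).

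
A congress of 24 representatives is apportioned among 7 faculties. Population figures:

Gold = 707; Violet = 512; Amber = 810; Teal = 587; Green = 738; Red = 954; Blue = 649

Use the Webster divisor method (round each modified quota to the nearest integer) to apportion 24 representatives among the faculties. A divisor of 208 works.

Gold=3, Violet=2, Amber=4, Teal=3, Green=4, Red=5, Blue=3

With modified divisor 208: modified quotas Gold 3.399, Violet 2.462, Amber 3.894, Teal 2.822, Green 3.548, Red 4.587, Blue 3.120.
Rounding to the nearest integer: Gold 3, Violet 2, Amber 4, Teal 3, Green 4, Red 5, Blue 3 (total 24).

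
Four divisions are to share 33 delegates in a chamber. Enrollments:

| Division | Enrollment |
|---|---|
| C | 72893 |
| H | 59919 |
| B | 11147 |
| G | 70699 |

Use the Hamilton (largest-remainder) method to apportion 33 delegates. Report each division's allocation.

Standard divisor: 214658 ÷ 33 ≈ 6504.788.
Standard quotas: C 11.2061, H 9.2115, B 1.7137, G 10.8688.
Lower quotas: C 11, H 9, B 1, G 10 (sum 31, leaving 2 seats).
Remainders in descending order: G 0.8688, B 0.7137, H 0.2115, C 0.2061.
The surplus seats go to G, B.

C=11; H=9; B=2; G=11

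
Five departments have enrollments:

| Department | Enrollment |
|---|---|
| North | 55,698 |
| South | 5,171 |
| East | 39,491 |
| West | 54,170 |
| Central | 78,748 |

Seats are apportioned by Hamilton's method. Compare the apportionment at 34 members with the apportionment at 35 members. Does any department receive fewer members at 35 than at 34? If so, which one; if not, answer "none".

At 34 seats: North 8, South 1, East 6, West 8, Central 11.
At 35 seats: North 8, South 1, East 6, West 8, Central 12.
No department's allocation decreased.

none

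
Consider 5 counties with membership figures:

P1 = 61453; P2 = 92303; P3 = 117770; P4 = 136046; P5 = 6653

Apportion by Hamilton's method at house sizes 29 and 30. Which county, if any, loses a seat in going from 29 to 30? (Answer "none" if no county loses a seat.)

At 29 seats: P1 4, P2 6, P3 8, P4 10, P5 1.
At 30 seats: P1 4, P2 7, P3 9, P4 10, P5 0.
P5 drops from 1 to 0.

P5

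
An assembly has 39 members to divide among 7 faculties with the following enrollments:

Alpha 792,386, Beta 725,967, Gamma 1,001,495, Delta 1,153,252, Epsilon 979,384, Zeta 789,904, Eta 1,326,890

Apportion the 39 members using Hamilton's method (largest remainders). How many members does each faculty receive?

Alpha 4, Beta 4, Gamma 6, Delta 7, Epsilon 6, Zeta 4, Eta 8

The standard divisor is 6769278/39 ≈ 173571.231.
Standard quotas: Alpha 4.5652, Beta 4.1825, Gamma 5.7699, Delta 6.6443, Epsilon 5.6425, Zeta 4.5509, Eta 7.6446.
Lower quotas: Alpha 4, Beta 4, Gamma 5, Delta 6, Epsilon 5, Zeta 4, Eta 7 (sum 35, leaving 4 seats).
Remainders in descending order: Gamma 0.7699, Eta 0.6446, Delta 0.6443, Epsilon 0.6425, Alpha 0.5652, Zeta 0.5509, Beta 0.1825.
The surplus seats go to Gamma, Eta, Delta, Epsilon.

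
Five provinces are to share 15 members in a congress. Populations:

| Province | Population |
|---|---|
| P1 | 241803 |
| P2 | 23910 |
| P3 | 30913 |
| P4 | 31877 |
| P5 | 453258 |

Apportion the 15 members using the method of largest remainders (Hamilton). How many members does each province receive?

P1=5, P2=0, P3=0, P4=1, P5=9

The standard divisor is 781761/15 ≈ 52117.4.
Standard quotas: P1 4.6396, P2 0.4588, P3 0.5931, P4 0.6116, P5 8.6969.
Lower quotas: P1 4, P2 0, P3 0, P4 0, P5 8 (sum 12, leaving 3 seats).
Remainders in descending order: P5 0.6969, P1 0.6396, P4 0.6116, P3 0.5931, P2 0.4588.
The surplus seats go to P5, P1, P4.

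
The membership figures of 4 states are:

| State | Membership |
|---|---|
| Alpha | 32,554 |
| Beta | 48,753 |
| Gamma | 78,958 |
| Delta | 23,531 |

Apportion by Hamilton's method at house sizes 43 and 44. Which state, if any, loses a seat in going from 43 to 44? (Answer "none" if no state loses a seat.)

At 43 seats: Alpha 8, Beta 11, Gamma 18, Delta 6.
At 44 seats: Alpha 8, Beta 12, Gamma 19, Delta 5.
Delta drops from 6 to 5.

Delta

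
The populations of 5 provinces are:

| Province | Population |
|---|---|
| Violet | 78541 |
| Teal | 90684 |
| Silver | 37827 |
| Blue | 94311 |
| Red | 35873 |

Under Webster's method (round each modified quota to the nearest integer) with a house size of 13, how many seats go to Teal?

Standard divisor 337236/13 ≈ 25941.231; standard quotas: Violet 3.028, Teal 3.496, Silver 1.458, Blue 3.636, Red 1.383.
Rounding to the nearest integer gives 3, 3, 1, 4, 1 = 12 seats, so the divisor must be adjusted.
With modified divisor 25600: modified quotas Violet 3.068, Teal 3.542, Silver 1.478, Blue 3.684, Red 1.401.
Rounding to the nearest integer: Violet 3, Teal 4, Silver 1, Blue 4, Red 1 (total 13).
Teal receives 4.

4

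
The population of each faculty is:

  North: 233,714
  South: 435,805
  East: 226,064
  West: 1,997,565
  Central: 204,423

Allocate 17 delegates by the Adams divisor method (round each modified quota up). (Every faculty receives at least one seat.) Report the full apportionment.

Standard divisor 3097571/17 ≈ 182210.059; standard quotas: North 1.283, South 2.392, East 1.241, West 10.963, Central 1.122.
Rounding up gives 2, 3, 2, 11, 2 = 20 seats, so the divisor must be adjusted.
With modified divisor 220737: modified quotas North 1.059, South 1.974, East 1.024, West 9.050, Central 0.926.
Rounding up: North 2, South 2, East 2, West 10, Central 1 (total 17).

North 2; South 2; East 2; West 10; Central 1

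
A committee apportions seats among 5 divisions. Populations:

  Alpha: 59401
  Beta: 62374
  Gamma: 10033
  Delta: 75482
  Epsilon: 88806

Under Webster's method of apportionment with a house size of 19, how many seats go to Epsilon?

Standard divisor 296096/19 ≈ 15584; standard quotas: Alpha 3.812, Beta 4.002, Gamma 0.644, Delta 4.844, Epsilon 5.699.
Rounding to the nearest integer gives 4, 4, 1, 5, 6 = 20 seats, so the divisor must be adjusted.
With modified divisor 16500: modified quotas Alpha 3.600, Beta 3.780, Gamma 0.608, Delta 4.575, Epsilon 5.382.
Rounding to the nearest integer: Alpha 4, Beta 4, Gamma 1, Delta 5, Epsilon 5 (total 19).
Epsilon receives 5.

5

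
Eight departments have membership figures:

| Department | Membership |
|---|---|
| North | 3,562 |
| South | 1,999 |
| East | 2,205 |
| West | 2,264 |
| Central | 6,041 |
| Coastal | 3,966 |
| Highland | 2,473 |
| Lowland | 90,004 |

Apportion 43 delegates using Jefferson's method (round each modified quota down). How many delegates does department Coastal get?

1

Standard divisor 112514/43 ≈ 2616.605; standard quotas: North 1.361, South 0.764, East 0.843, West 0.865, Central 2.309, Coastal 1.516, Highland 0.945, Lowland 34.397.
Rounding down gives 1, 0, 0, 0, 2, 1, 0, 34 = 38 seats, so the divisor must be adjusted.
With modified divisor 2340: modified quotas North 1.522, South 0.854, East 0.942, West 0.968, Central 2.582, Coastal 1.695, Highland 1.057, Lowland 38.463.
Rounding down: North 1, South 0, East 0, West 0, Central 2, Coastal 1, Highland 1, Lowland 38 (total 43).
Coastal receives 1.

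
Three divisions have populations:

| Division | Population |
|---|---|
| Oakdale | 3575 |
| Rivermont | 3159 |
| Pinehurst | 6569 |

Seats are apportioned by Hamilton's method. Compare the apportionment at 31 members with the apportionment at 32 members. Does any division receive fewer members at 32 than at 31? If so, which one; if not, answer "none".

At 31 seats: Oakdale 8, Rivermont 8, Pinehurst 15.
At 32 seats: Oakdale 9, Rivermont 7, Pinehurst 16.
Rivermont drops from 8 to 7.

Rivermont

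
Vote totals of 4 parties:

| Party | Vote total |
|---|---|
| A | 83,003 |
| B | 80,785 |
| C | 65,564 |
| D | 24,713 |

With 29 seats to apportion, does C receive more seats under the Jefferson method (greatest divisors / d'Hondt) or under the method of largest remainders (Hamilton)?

Hamilton

Jefferson: A 10, B 9, C 7, D 3.
Hamilton: A 9, B 9, C 8, D 3.
C gets 7 under Jefferson and 8 under Hamilton.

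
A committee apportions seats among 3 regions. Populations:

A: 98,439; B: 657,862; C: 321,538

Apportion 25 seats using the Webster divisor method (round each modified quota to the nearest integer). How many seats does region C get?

8

Standard divisor 1077839/25 ≈ 43113.56; standard quotas: A 2.283, B 15.259, C 7.458.
Rounding to the nearest integer gives 2, 15, 7 = 24 seats, so the divisor must be adjusted.
With modified divisor 42700: modified quotas A 2.305, B 15.407, C 7.530.
Rounding to the nearest integer: A 2, B 15, C 8 (total 25).
C receives 8.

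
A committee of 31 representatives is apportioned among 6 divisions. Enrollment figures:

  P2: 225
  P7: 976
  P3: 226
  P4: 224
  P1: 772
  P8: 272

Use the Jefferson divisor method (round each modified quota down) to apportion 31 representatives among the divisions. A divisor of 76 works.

P2 2, P7 12, P3 2, P4 2, P1 10, P8 3

With modified divisor 76: modified quotas P2 2.961, P7 12.842, P3 2.974, P4 2.947, P1 10.158, P8 3.579.
Rounding down: P2 2, P7 12, P3 2, P4 2, P1 10, P8 3 (total 31).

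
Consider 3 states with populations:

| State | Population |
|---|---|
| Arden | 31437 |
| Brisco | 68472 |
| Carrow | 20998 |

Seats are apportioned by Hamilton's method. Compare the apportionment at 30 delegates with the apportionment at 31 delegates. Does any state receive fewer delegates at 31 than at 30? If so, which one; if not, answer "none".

At 30 seats: Arden 8, Brisco 17, Carrow 5.
At 31 seats: Arden 8, Brisco 18, Carrow 5.
No state's allocation decreased.

none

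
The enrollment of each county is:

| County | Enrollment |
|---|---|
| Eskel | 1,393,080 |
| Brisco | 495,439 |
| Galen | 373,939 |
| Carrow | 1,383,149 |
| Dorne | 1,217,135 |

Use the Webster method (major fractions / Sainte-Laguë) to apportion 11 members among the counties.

Standard divisor 4862742/11 ≈ 442067.455; standard quotas: Eskel 3.151, Brisco 1.121, Galen 0.846, Carrow 3.129, Dorne 2.753.
Rounding to the nearest integer gives Eskel 3, Brisco 1, Galen 1, Carrow 3, Dorne 3 — total 11, matching the house size, so no adjustment is needed.

Eskel 3; Brisco 1; Galen 1; Carrow 3; Dorne 3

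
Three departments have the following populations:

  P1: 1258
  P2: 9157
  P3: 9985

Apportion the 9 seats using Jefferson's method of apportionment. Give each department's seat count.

P1: 0, P2: 4, P3: 5

Standard divisor 20400/9 ≈ 2266.667; standard quotas: P1 0.555, P2 4.040, P3 4.405.
Rounding down gives 0, 4, 4 = 8 seats, so the divisor must be adjusted.
With modified divisor 1900: modified quotas P1 0.662, P2 4.819, P3 5.255.
Rounding down: P1 0, P2 4, P3 5 (total 9).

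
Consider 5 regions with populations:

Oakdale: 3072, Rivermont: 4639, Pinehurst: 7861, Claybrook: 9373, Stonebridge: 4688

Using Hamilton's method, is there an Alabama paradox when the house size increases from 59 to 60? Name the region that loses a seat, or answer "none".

none

At 59 seats: Oakdale 6, Rivermont 9, Pinehurst 16, Claybrook 19, Stonebridge 9.
At 60 seats: Oakdale 6, Rivermont 9, Pinehurst 16, Claybrook 19, Stonebridge 10.
No region's allocation decreased.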